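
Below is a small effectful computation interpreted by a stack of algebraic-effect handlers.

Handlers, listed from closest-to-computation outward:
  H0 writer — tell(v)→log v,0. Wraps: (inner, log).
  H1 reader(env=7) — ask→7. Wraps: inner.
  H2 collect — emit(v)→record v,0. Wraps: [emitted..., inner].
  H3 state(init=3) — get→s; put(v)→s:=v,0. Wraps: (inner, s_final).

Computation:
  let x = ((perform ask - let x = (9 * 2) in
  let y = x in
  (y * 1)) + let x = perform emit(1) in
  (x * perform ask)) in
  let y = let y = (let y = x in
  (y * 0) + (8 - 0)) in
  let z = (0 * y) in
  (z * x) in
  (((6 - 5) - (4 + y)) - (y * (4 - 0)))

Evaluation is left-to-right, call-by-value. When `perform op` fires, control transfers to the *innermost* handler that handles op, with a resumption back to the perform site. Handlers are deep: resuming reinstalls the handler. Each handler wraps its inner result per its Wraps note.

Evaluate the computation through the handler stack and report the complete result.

Evaluation trace:
ask @ H1 ⇒ 7
emit(1) @ H2 ⇒ out+=1
ask @ H1 ⇒ 7
H0 returns (-3, ())
H1 returns (-3, ())
H2 returns [1, (-3, ())]
H3 returns ([1, (-3, ())], 3)
= ([1, (-3, ())], 3)

Answer: ([1, (-3, ())], 3)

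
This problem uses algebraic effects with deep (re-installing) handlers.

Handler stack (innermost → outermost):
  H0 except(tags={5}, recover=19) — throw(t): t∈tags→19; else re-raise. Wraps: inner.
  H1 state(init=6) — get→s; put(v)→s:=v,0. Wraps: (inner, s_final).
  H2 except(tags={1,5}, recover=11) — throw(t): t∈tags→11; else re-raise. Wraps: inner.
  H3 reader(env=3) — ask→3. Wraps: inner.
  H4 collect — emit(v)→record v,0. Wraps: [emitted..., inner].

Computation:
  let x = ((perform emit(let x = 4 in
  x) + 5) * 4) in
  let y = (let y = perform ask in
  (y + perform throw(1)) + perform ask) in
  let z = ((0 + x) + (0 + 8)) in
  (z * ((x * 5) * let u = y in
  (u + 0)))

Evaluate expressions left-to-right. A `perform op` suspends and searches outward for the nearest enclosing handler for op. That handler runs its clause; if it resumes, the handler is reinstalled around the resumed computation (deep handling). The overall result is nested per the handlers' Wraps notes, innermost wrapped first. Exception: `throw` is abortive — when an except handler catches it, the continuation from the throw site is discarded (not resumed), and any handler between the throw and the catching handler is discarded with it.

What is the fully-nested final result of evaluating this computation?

Answer: [4, 11]

Working:
emit(4) @ H4 ⇒ out+=4
ask @ H3 ⇒ 3
throw(1) @ H0 re-raised
throw(1) @ H2 caught ⇒ 11
H3 returns 11
H4 returns [4, 11]
= [4, 11]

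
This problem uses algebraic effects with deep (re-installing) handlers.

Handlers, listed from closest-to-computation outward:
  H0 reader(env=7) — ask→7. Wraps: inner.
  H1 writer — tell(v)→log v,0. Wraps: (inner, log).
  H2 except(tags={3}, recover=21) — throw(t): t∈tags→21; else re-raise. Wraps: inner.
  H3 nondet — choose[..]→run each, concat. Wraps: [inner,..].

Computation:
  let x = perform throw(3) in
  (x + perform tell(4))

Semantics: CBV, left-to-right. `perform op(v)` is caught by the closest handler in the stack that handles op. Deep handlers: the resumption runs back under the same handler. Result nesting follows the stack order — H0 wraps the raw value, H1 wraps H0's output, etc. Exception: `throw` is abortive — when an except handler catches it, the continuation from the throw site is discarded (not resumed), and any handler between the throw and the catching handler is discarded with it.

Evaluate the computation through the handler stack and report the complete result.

Step-by-step:
throw(3) @ H2 caught ⇒ 21
H3 returns [21]
= [21]

Answer: [21]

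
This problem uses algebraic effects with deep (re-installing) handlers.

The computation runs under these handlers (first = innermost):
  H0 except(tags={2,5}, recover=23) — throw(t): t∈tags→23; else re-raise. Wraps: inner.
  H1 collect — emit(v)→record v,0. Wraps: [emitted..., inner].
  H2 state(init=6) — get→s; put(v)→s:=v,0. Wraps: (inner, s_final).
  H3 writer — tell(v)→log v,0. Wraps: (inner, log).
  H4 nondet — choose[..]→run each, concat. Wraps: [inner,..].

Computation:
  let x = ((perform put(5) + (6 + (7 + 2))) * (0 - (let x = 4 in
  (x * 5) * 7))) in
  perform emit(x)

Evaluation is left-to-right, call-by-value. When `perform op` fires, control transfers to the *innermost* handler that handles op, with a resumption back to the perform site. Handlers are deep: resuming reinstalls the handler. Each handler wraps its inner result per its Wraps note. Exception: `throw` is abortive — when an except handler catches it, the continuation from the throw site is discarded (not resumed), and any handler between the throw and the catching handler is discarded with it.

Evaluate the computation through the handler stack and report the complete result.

Evaluation trace:
put(5) @ H2 ⇒ s:=5
emit(-2100) @ H1 ⇒ out+=-2100
H0 returns 0
H1 returns [-2100, 0]
H2 returns ([-2100, 0], 5)
H3 returns (([-2100, 0], 5), ())
H4 returns [(([-2100, 0], 5), ())]
= [(([-2100, 0], 5), ())]

Answer: [(([-2100, 0], 5), ())]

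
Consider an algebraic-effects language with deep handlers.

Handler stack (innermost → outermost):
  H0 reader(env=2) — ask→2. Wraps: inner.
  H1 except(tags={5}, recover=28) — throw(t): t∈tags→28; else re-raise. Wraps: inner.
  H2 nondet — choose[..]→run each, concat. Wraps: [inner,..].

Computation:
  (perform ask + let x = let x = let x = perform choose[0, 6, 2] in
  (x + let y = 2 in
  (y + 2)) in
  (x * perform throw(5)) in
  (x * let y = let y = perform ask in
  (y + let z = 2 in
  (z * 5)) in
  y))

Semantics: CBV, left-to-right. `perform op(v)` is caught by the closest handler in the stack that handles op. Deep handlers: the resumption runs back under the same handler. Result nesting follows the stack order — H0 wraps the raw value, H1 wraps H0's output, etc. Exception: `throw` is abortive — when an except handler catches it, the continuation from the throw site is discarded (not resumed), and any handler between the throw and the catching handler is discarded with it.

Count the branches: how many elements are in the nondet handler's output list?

Evaluation trace:
ask @ H0 ⇒ 2
choose[0, 6, 2] @ H2
  branch[0] choose=0:
    throw(5) @ H1 caught ⇒ 28
    H2 returns [28]
  branch[1] choose=6:
    throw(5) @ H1 caught ⇒ 28
    H2 returns [28]
  branch[2] choose=2:
    throw(5) @ H1 caught ⇒ 28
    H2 returns [28]
= [28, 28, 28]

Answer: 3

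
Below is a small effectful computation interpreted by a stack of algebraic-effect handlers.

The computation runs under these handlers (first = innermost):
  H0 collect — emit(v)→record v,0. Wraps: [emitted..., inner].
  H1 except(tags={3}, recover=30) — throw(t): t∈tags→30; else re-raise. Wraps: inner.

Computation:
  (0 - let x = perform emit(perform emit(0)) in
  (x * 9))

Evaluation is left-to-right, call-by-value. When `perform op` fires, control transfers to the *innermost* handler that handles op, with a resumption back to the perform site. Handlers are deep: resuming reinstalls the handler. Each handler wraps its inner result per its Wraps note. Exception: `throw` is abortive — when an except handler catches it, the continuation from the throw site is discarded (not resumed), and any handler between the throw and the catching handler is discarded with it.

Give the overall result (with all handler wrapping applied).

Answer: [0, 0, 0]

Step-by-step:
emit(0) @ H0 ⇒ out+=0
emit(0) @ H0 ⇒ out+=0
H0 returns [0, 0, 0]
H1 returns [0, 0, 0]
= [0, 0, 0]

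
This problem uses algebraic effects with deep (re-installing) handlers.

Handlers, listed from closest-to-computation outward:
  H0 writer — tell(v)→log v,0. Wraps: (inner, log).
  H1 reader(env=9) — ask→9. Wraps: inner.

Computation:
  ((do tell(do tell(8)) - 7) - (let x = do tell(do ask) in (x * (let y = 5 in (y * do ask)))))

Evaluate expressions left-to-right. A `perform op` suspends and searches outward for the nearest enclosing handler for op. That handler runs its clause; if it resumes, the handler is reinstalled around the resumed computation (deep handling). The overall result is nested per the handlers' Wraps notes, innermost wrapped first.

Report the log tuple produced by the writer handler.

Answer: (8, 0, 9)

Step-by-step:
tell(8) @ H0 ⇒ log+=8
tell(0) @ H0 ⇒ log+=0
ask @ H1 ⇒ 9
tell(9) @ H0 ⇒ log+=9
ask @ H1 ⇒ 9
H0 returns (-7, (8, 0, 9))
H1 returns (-7, (8, 0, 9))
= (-7, (8, 0, 9))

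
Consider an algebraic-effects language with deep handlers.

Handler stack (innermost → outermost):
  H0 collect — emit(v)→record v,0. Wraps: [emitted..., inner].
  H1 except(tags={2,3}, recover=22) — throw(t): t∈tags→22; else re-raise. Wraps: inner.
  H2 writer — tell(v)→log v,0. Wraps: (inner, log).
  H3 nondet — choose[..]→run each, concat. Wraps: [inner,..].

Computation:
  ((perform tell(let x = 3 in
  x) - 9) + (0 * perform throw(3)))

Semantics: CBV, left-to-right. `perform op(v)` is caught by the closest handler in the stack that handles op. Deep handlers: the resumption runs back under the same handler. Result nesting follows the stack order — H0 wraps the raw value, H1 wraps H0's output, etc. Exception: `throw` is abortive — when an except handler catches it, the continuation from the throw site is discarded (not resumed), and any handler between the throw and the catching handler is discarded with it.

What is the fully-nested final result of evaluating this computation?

Evaluation trace:
tell(3) @ H2 ⇒ log+=3
throw(3) @ H1 caught ⇒ 22
H2 returns (22, (3))
H3 returns [(22, (3))]
= [(22, (3))]

Answer: [(22, (3))]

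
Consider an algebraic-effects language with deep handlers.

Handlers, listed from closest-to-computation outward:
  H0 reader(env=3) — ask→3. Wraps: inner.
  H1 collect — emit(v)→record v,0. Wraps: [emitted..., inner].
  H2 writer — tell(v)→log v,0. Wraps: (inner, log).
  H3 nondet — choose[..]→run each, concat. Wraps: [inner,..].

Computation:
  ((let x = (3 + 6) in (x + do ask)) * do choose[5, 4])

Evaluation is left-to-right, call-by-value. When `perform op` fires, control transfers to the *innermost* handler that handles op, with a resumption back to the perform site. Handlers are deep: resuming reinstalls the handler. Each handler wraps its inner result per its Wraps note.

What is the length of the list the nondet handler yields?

Step-by-step:
ask @ H0 ⇒ 3
choose[5, 4] @ H3
  branch[0] choose=5:
    H0 returns 60
    H1 returns [60]
    H2 returns ([60], ())
    H3 returns [([60], ())]
  branch[1] choose=4:
    H0 returns 48
    H1 returns [48]
    H2 returns ([48], ())
    H3 returns [([48], ())]
= [([60], ()), ([48], ())]

Answer: 2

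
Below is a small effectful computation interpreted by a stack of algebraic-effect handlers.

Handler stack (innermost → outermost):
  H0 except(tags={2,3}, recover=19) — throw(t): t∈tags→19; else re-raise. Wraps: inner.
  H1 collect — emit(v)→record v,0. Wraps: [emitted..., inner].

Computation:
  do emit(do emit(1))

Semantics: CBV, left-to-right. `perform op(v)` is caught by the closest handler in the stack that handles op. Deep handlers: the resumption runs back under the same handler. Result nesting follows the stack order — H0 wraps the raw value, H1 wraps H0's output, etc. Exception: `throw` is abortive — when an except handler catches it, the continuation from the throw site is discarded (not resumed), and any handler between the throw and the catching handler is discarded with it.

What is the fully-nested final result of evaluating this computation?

Evaluation trace:
emit(1) @ H1 ⇒ out+=1
emit(0) @ H1 ⇒ out+=0
H0 returns 0
H1 returns [1, 0, 0]
= [1, 0, 0]

Answer: [1, 0, 0]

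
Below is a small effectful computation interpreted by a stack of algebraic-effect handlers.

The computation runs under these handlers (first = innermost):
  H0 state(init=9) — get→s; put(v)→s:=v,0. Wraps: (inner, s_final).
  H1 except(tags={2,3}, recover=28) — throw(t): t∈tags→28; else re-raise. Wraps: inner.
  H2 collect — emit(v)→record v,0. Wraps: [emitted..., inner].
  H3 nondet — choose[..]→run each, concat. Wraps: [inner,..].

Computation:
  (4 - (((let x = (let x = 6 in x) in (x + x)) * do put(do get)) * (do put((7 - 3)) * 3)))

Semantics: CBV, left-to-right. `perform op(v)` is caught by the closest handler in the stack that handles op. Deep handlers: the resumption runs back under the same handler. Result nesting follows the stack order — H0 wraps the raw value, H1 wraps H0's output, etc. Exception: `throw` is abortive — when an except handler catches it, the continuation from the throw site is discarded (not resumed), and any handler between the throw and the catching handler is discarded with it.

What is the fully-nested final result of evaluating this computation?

Answer: [[(4, 4)]]

Evaluation trace:
get @ H0 ⇒ 9
put(9) @ H0 ⇒ s:=9
put(4) @ H0 ⇒ s:=4
H0 returns (4, 4)
H1 returns (4, 4)
H2 returns [(4, 4)]
H3 returns [[(4, 4)]]
= [[(4, 4)]]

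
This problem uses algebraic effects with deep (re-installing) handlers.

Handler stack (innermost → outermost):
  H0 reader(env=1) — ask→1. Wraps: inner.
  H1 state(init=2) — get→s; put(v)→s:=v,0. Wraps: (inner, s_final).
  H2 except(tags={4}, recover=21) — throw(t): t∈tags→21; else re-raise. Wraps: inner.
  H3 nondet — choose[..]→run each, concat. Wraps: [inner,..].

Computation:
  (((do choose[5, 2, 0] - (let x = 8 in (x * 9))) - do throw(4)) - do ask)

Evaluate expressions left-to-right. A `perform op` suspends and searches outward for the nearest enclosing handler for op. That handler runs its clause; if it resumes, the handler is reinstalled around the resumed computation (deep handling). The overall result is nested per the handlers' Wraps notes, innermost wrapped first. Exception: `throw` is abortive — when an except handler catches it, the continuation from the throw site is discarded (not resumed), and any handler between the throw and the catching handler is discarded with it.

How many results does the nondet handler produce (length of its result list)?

Evaluation trace:
choose[5, 2, 0] @ H3
  branch[0] choose=5:
    throw(4) @ H2 caught ⇒ 21
    H3 returns [21]
  branch[1] choose=2:
    throw(4) @ H2 caught ⇒ 21
    H3 returns [21]
  branch[2] choose=0:
    throw(4) @ H2 caught ⇒ 21
    H3 returns [21]
= [21, 21, 21]

Answer: 3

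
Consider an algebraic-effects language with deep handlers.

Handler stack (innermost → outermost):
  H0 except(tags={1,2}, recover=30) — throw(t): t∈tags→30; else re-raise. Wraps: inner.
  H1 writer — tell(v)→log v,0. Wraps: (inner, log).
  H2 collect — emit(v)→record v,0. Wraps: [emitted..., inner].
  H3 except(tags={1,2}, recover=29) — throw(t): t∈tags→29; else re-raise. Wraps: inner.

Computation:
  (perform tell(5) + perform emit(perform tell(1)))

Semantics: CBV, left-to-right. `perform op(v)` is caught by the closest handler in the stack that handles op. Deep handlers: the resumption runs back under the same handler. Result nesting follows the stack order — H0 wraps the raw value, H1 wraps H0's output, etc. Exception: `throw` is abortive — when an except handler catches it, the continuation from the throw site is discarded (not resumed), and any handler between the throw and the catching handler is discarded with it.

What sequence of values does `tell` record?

Step-by-step:
tell(5) @ H1 ⇒ log+=5
tell(1) @ H1 ⇒ log+=1
emit(0) @ H2 ⇒ out+=0
H0 returns 0
H1 returns (0, (5, 1))
H2 returns [0, (0, (5, 1))]
H3 returns [0, (0, (5, 1))]
= [0, (0, (5, 1))]

Answer: (5, 1)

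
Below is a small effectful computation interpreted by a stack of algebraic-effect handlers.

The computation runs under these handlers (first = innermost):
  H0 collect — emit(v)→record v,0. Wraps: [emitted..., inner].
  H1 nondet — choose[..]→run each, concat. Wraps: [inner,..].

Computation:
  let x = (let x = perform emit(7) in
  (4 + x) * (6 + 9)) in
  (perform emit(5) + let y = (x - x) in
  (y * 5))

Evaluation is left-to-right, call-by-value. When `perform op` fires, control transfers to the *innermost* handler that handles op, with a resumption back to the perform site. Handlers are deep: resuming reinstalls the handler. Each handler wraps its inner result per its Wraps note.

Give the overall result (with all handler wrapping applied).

Answer: [[7, 5, 0]]

Step-by-step:
emit(7) @ H0 ⇒ out+=7
emit(5) @ H0 ⇒ out+=5
H0 returns [7, 5, 0]
H1 returns [[7, 5, 0]]
= [[7, 5, 0]]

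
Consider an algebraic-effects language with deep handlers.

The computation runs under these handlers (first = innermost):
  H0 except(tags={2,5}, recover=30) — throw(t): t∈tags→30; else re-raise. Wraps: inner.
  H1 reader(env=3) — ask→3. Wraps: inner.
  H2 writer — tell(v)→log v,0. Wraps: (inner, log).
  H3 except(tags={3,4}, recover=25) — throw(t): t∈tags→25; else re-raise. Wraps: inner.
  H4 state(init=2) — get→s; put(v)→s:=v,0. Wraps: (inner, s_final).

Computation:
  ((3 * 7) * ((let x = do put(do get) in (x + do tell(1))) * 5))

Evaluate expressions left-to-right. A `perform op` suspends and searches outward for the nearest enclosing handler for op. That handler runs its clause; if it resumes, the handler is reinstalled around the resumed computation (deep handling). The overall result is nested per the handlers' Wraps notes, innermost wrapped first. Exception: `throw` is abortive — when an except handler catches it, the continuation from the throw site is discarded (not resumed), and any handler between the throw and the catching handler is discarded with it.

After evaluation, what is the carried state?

Evaluation trace:
get @ H4 ⇒ 2
put(2) @ H4 ⇒ s:=2
tell(1) @ H2 ⇒ log+=1
H0 returns 0
H1 returns 0
H2 returns (0, (1))
H3 returns (0, (1))
H4 returns ((0, (1)), 2)
= ((0, (1)), 2)

Answer: 2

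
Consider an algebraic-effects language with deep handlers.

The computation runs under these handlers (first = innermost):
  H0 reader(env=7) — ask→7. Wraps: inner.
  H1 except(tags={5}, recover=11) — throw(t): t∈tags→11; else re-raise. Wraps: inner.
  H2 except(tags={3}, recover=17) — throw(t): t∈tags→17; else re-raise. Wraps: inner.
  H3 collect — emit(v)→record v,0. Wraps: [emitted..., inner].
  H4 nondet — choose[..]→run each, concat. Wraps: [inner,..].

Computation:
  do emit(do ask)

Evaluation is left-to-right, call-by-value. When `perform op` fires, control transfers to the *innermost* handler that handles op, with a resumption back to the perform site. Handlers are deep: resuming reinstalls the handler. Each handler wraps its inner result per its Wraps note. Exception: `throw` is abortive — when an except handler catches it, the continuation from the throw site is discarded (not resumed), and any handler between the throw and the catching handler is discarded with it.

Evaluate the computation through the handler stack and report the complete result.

Answer: [[7, 0]]

Evaluation trace:
ask @ H0 ⇒ 7
emit(7) @ H3 ⇒ out+=7
H0 returns 0
H1 returns 0
H2 returns 0
H3 returns [7, 0]
H4 returns [[7, 0]]
= [[7, 0]]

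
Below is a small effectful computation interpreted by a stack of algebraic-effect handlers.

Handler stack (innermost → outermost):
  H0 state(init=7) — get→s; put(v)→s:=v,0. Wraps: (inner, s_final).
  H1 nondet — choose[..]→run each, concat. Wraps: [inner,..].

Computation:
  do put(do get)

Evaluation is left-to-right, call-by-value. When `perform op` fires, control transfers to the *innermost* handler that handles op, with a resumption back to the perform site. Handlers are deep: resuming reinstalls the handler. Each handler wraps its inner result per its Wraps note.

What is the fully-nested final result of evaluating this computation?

Answer: [(0, 7)]

Step-by-step:
get @ H0 ⇒ 7
put(7) @ H0 ⇒ s:=7
H0 returns (0, 7)
H1 returns [(0, 7)]
= [(0, 7)]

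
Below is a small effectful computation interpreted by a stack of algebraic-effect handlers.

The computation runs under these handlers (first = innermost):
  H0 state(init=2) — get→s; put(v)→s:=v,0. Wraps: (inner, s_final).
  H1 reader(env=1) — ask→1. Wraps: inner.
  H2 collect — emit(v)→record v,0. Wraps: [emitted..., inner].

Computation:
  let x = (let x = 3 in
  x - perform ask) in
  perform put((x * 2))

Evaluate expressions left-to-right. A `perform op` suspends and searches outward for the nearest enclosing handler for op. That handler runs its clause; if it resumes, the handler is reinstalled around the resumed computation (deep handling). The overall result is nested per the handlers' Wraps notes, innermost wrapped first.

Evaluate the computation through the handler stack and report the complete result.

Answer: [(0, 4)]

Working:
ask @ H1 ⇒ 1
put(4) @ H0 ⇒ s:=4
H0 returns (0, 4)
H1 returns (0, 4)
H2 returns [(0, 4)]
= [(0, 4)]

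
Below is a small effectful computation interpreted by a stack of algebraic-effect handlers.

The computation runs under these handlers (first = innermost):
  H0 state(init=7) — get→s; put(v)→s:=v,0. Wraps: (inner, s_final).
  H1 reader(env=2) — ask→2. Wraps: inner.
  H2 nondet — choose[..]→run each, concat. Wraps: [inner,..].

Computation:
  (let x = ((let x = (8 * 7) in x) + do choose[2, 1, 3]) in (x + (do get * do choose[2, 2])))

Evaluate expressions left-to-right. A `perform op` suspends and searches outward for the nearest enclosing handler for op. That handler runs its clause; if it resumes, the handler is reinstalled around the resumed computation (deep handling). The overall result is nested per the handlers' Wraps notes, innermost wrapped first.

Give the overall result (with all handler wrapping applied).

Step-by-step:
choose[2, 1, 3] @ H2
  branch[0] choose=2:
    get @ H0 ⇒ 7
    choose[2, 2] @ H2
      branch[0] choose=2:
        H0 returns (72, 7)
        H1 returns (72, 7)
        H2 returns [(72, 7)]
      branch[1] choose=2:
        H0 returns (72, 7)
        H1 returns (72, 7)
        H2 returns [(72, 7)]
  branch[1] choose=1:
    get @ H0 ⇒ 7
    choose[2, 2] @ H2
      branch[0] choose=2:
        H0 returns (71, 7)
        H1 returns (71, 7)
        H2 returns [(71, 7)]
      branch[1] choose=2:
        H0 returns (71, 7)
        H1 returns (71, 7)
        H2 returns [(71, 7)]
  branch[2] choose=3:
    get @ H0 ⇒ 7
    choose[2, 2] @ H2
      branch[0] choose=2:
        H0 returns (73, 7)
        H1 returns (73, 7)
        H2 returns [(73, 7)]
      branch[1] choose=2:
        H0 returns (73, 7)
        H1 returns (73, 7)
        H2 returns [(73, 7)]
= [(72, 7), (72, 7), (71, 7), (71, 7), (73, 7), (73, 7)]

Answer: [(72, 7), (72, 7), (71, 7), (71, 7), (73, 7), (73, 7)]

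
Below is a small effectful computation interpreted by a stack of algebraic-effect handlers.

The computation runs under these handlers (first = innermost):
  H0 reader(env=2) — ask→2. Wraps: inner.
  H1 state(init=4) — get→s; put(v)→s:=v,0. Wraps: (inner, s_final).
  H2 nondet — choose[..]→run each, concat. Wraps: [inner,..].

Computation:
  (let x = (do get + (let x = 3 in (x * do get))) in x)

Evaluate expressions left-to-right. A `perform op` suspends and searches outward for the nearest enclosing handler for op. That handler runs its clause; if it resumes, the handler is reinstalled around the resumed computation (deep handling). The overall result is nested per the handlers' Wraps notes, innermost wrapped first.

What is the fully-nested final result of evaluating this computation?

Step-by-step:
get @ H1 ⇒ 4
get @ H1 ⇒ 4
H0 returns 16
H1 returns (16, 4)
H2 returns [(16, 4)]
= [(16, 4)]

Answer: [(16, 4)]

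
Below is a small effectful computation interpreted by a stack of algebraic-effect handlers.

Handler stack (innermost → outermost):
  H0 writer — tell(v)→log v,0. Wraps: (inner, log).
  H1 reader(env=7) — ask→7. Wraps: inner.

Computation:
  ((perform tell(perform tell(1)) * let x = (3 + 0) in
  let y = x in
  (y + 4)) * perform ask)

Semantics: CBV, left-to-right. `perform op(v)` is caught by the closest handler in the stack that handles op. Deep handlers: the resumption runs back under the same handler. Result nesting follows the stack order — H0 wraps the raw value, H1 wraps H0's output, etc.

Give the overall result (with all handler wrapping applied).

Evaluation trace:
tell(1) @ H0 ⇒ log+=1
tell(0) @ H0 ⇒ log+=0
ask @ H1 ⇒ 7
H0 returns (0, (1, 0))
H1 returns (0, (1, 0))
= (0, (1, 0))

Answer: (0, (1, 0))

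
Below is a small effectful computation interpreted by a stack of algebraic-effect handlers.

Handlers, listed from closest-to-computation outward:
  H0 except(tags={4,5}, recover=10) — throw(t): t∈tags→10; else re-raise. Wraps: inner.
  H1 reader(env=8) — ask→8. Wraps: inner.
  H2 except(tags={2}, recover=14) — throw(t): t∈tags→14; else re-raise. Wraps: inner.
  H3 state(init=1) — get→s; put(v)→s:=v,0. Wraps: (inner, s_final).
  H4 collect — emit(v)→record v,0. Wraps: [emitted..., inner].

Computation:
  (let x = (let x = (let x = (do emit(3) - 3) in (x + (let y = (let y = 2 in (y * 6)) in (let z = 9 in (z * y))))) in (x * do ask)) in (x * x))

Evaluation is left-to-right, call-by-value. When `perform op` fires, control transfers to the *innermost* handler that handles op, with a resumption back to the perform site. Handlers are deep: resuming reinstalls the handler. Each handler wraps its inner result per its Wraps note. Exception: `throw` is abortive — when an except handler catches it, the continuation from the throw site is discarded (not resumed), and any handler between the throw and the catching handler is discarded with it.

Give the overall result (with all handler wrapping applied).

Working:
emit(3) @ H4 ⇒ out+=3
ask @ H1 ⇒ 8
H0 returns 705600
H1 returns 705600
H2 returns 705600
H3 returns (705600, 1)
H4 returns [3, (705600, 1)]
= [3, (705600, 1)]

Answer: [3, (705600, 1)]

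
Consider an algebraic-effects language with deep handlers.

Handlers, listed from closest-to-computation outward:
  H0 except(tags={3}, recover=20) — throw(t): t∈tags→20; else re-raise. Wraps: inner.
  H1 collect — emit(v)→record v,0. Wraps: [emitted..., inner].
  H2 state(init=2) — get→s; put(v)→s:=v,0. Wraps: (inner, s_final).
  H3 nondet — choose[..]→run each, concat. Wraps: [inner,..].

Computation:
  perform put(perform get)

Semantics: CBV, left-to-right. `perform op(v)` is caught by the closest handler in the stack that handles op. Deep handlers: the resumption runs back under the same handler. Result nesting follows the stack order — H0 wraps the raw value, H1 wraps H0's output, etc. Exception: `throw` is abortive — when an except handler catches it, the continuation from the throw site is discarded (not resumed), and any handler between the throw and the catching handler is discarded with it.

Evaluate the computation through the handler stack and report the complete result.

Evaluation trace:
get @ H2 ⇒ 2
put(2) @ H2 ⇒ s:=2
H0 returns 0
H1 returns [0]
H2 returns ([0], 2)
H3 returns [([0], 2)]
= [([0], 2)]

Answer: [([0], 2)]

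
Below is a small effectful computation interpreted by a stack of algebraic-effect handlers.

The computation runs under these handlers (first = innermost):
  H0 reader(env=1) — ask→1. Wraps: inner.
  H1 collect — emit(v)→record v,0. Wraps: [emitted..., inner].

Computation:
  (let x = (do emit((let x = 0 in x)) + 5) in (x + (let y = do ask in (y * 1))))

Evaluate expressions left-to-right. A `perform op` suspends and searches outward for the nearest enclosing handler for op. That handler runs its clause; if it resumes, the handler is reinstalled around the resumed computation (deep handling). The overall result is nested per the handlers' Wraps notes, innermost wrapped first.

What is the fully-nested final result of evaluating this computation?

Working:
emit(0) @ H1 ⇒ out+=0
ask @ H0 ⇒ 1
H0 returns 6
H1 returns [0, 6]
= [0, 6]

Answer: [0, 6]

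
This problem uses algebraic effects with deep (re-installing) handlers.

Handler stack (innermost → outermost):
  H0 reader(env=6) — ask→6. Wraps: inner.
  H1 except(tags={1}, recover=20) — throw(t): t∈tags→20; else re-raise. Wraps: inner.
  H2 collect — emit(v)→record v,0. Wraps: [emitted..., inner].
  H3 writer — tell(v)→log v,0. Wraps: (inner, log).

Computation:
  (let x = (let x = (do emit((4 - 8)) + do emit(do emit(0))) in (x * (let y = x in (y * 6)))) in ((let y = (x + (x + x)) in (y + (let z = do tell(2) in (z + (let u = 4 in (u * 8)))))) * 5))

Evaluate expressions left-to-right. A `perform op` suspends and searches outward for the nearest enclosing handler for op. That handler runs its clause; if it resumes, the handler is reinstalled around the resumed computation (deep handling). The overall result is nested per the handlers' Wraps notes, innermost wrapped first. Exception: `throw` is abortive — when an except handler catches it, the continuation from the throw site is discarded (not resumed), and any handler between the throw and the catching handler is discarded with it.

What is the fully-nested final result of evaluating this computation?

Evaluation trace:
emit(-4) @ H2 ⇒ out+=-4
emit(0) @ H2 ⇒ out+=0
emit(0) @ H2 ⇒ out+=0
tell(2) @ H3 ⇒ log+=2
H0 returns 160
H1 returns 160
H2 returns [-4, 0, 0, 160]
H3 returns ([-4, 0, 0, 160], (2))
= ([-4, 0, 0, 160], (2))

Answer: ([-4, 0, 0, 160], (2))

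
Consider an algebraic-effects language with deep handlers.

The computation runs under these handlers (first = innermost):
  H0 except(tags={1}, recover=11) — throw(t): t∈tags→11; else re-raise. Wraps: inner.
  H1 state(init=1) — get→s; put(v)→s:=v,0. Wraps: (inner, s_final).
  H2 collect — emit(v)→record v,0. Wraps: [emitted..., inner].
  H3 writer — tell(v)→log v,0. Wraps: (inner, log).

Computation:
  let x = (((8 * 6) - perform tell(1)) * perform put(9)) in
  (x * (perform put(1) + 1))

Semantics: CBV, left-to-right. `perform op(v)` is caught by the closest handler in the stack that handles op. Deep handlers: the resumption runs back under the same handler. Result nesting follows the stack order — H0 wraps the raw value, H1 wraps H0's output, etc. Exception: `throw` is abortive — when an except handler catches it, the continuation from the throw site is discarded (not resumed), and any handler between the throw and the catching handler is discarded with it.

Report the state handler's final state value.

Evaluation trace:
tell(1) @ H3 ⇒ log+=1
put(9) @ H1 ⇒ s:=9
put(1) @ H1 ⇒ s:=1
H0 returns 0
H1 returns (0, 1)
H2 returns [(0, 1)]
H3 returns ([(0, 1)], (1))
= ([(0, 1)], (1))

Answer: 1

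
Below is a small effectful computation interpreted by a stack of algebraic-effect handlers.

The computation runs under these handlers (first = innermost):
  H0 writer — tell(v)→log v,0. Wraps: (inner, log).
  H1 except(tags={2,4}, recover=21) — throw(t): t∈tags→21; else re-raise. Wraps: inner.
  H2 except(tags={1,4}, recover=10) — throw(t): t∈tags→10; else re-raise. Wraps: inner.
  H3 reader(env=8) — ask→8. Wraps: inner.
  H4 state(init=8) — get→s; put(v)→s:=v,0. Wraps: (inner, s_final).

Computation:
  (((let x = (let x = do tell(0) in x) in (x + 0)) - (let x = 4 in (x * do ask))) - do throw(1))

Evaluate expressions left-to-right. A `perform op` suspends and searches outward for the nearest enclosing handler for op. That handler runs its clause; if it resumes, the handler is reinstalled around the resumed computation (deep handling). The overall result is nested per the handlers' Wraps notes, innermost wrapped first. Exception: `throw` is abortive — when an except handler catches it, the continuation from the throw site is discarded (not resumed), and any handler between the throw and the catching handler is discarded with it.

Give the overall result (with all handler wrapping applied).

Working:
tell(0) @ H0 ⇒ log+=0
ask @ H3 ⇒ 8
throw(1) @ H1 re-raised
throw(1) @ H2 caught ⇒ 10
H3 returns 10
H4 returns (10, 8)
= (10, 8)

Answer: (10, 8)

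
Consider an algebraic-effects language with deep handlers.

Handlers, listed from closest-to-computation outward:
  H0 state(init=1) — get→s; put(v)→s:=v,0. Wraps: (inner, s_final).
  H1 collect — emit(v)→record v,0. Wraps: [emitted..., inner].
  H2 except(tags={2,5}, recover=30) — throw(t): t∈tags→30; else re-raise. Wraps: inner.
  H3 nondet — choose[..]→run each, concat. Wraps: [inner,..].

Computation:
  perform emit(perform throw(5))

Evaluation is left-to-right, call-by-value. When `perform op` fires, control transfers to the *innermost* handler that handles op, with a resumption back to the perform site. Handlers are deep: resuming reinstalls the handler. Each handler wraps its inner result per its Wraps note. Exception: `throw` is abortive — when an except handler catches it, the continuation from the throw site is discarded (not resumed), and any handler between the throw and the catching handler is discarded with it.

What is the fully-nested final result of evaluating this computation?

Evaluation trace:
throw(5) @ H2 caught ⇒ 30
H3 returns [30]
= [30]

Answer: [30]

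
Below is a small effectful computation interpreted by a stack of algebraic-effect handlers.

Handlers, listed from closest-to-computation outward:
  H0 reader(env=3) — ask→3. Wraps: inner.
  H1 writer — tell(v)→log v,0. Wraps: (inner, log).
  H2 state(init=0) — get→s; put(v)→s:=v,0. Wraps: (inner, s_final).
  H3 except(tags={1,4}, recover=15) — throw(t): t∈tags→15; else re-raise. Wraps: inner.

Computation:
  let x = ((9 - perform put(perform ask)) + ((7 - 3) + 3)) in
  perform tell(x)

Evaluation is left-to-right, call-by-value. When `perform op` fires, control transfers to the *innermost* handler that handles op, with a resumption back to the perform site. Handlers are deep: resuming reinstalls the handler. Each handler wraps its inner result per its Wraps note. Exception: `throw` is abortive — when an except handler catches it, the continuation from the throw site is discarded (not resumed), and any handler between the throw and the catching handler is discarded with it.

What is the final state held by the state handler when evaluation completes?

Evaluation trace:
ask @ H0 ⇒ 3
put(3) @ H2 ⇒ s:=3
tell(16) @ H1 ⇒ log+=16
H0 returns 0
H1 returns (0, (16))
H2 returns ((0, (16)), 3)
H3 returns ((0, (16)), 3)
= ((0, (16)), 3)

Answer: 3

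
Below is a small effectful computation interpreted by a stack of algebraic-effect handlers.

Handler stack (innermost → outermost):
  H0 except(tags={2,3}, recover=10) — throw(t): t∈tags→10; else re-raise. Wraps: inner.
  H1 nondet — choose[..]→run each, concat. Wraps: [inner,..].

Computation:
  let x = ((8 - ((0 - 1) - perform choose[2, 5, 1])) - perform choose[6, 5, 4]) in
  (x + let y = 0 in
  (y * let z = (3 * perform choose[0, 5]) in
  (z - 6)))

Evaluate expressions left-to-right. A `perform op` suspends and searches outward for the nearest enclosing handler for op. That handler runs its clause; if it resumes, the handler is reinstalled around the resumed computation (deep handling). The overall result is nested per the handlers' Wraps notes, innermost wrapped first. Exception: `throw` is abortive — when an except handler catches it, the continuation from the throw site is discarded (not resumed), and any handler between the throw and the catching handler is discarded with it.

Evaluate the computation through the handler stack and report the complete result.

Step-by-step:
choose[2, 5, 1] @ H1
  branch[0] choose=2:
    choose[6, 5, 4] @ H1
      branch[0] choose=6:
        choose[0, 5] @ H1
          branch[0] choose=0:
            H0 returns 5
            H1 returns [5]
          branch[1] choose=5:
            H0 returns 5
            H1 returns [5]
      branch[1] choose=5:
        choose[0, 5] @ H1
          branch[0] choose=0:
            H0 returns 6
            H1 returns [6]
          branch[1] choose=5:
            H0 returns 6
            H1 returns [6]
      branch[2] choose=4:
        choose[0, 5] @ H1
          branch[0] choose=0:
            H0 returns 7
            H1 returns [7]
          branch[1] choose=5:
            H0 returns 7
            H1 returns [7]
  branch[1] choose=5:
    choose[6, 5, 4] @ H1
      branch[0] choose=6:
        choose[0, 5] @ H1
          branch[0] choose=0:
            H0 returns 8
            H1 returns [8]
          branch[1] choose=5:
            H0 returns 8
            H1 returns [8]
      branch[1] choose=5:
        choose[0, 5] @ H1
          branch[0] choose=0:
            H0 returns 9
            H1 returns [9]
          branch[1] choose=5:
            H0 returns 9
            H1 returns [9]
      branch[2] choose=4:
        choose[0, 5] @ H1
          branch[0] choose=0:
            H0 returns 10
            H1 returns [10]
          branch[1] choose=5:
            H0 returns 10
            H1 returns [10]
  branch[2] choose=1:
    choose[6, 5, 4] @ H1
      branch[0] choose=6:
        choose[0, 5] @ H1
          branch[0] choose=0:
            H0 returns 4
            H1 returns [4]
          branch[1] choose=5:
            H0 returns 4
            H1 returns [4]
      branch[1] choose=5:
        choose[0, 5] @ H1
          branch[0] choose=0:
            H0 returns 5
            H1 returns [5]
          branch[1] choose=5:
            H0 returns 5
            H1 returns [5]
      branch[2] choose=4:
        choose[0, 5] @ H1
          branch[0] choose=0:
            H0 returns 6
            H1 returns [6]
          branch[1] choose=5:
            H0 returns 6
            H1 returns [6]
= [5, 5, 6, 6, 7, 7, 8, 8, 9, 9, 10, 10, 4, 4, 5, 5, 6, 6]

Answer: [5, 5, 6, 6, 7, 7, 8, 8, 9, 9, 10, 10, 4, 4, 5, 5, 6, 6]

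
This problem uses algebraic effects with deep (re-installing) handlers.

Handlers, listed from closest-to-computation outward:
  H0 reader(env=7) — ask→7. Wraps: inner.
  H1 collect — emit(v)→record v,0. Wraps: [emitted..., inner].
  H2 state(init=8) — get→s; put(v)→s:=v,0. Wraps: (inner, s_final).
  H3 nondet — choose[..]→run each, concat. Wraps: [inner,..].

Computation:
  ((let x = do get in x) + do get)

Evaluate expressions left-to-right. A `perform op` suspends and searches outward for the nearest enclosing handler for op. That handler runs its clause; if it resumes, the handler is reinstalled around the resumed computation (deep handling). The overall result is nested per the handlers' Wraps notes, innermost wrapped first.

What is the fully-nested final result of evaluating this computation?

Answer: [([16], 8)]

Evaluation trace:
get @ H2 ⇒ 8
get @ H2 ⇒ 8
H0 returns 16
H1 returns [16]
H2 returns ([16], 8)
H3 returns [([16], 8)]
= [([16], 8)]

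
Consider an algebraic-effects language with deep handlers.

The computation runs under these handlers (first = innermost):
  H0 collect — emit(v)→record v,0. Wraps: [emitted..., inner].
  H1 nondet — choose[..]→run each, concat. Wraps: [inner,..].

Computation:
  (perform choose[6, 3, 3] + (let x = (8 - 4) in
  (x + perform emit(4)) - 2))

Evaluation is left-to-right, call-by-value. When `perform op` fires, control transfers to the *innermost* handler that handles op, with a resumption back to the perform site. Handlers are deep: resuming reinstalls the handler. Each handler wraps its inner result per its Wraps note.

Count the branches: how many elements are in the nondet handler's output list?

Working:
choose[6, 3, 3] @ H1
  branch[0] choose=6:
    emit(4) @ H0 ⇒ out+=4
    H0 returns [4, 8]
    H1 returns [[4, 8]]
  branch[1] choose=3:
    emit(4) @ H0 ⇒ out+=4
    H0 returns [4, 5]
    H1 returns [[4, 5]]
  branch[2] choose=3:
    emit(4) @ H0 ⇒ out+=4
    H0 returns [4, 5]
    H1 returns [[4, 5]]
= [[4, 8], [4, 5], [4, 5]]

Answer: 3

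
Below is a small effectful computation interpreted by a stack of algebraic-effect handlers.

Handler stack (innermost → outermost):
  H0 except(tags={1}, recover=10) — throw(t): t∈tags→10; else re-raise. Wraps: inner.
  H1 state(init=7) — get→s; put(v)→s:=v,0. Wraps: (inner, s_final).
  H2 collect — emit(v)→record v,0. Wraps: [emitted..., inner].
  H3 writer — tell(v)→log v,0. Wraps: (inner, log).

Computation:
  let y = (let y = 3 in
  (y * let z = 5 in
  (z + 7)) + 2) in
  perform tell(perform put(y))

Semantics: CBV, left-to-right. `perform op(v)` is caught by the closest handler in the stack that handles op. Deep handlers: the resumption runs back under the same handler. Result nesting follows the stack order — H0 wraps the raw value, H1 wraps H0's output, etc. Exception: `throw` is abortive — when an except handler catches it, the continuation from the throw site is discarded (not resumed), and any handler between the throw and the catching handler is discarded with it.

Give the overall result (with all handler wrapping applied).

Evaluation trace:
put(38) @ H1 ⇒ s:=38
tell(0) @ H3 ⇒ log+=0
H0 returns 0
H1 returns (0, 38)
H2 returns [(0, 38)]
H3 returns ([(0, 38)], (0))
= ([(0, 38)], (0))

Answer: ([(0, 38)], (0))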